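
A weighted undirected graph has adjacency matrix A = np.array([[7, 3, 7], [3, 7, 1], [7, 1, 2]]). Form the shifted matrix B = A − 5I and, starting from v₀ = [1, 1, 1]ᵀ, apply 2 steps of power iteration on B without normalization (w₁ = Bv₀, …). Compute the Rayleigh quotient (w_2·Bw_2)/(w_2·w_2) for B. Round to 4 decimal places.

B = A − 5I has rows (2, 3, 7); (3, 2, 1); (7, 1, -3)
w1 = Bv₀ = (12, 6, 5)
w2 = Bw1 = (77, 53, 75)
Bw2 = (838, 412, 367)
w2·Bw2 = 113887; w2·w2 = 14363; μ ≈ 113887/14363 = 7.9292

7.9292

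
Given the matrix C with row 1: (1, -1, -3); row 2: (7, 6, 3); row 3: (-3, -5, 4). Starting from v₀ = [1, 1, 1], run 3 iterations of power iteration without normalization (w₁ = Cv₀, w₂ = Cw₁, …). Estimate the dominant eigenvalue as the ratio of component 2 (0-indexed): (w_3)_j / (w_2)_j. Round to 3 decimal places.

λ ≈ 7.379

w1 = Cv₀ = (1·1 + (-1)·1 + (-3)·1; 7·1 + 6·1 + 3·1; (-3)·1 + (-5)·1 + 4·1) = (-3, 16, -4)
w2 = Cw1 = (1·(-3) + (-1)·16 + (-3)·(-4); 7·(-3) + 6·16 + 3·(-4); (-3)·(-3) + (-5)·16 + 4·(-4)) = (-7, 63, -87)
w3 = Cw2 = (191, 68, -642)
Ratio at component: -642 / -87 = 7.379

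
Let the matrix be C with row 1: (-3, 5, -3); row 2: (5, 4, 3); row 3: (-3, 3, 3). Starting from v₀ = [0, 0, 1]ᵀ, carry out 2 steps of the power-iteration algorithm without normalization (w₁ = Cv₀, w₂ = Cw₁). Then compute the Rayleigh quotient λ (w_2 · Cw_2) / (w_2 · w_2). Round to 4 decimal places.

λ ≈ 1.1091

w1 = Cv₀ = ((-3)·0 + 5·0 + (-3)·1; 5·0 + 4·0 + 3·1; (-3)·0 + 3·0 + 3·1) = (-3, 3, 3)
w2 = Cw1 = ((-3)·(-3) + 5·3 + (-3)·3; 5·(-3) + 4·3 + 3·3; (-3)·(-3) + 3·3 + 3·3) = (15, 6, 27)
Cw2 = (-96, 180, 54)
w2·Cw2 = 15·(-96) + 6·180 + 27·54 = 1098; w2·w2 = 15·15 + 6·6 + 27·27 = 990
λ ≈ 1098/990 = 1.1091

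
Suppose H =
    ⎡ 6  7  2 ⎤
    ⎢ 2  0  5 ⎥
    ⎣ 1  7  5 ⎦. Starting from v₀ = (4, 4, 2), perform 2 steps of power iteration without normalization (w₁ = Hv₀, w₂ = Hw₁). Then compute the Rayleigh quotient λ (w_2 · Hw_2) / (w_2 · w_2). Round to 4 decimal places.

w1 = Hv₀ = (6·4 + 7·4 + 2·2; 2·4 + 0·4 + 5·2; 1·4 + 7·4 + 5·2) = (56, 18, 42)
w2 = Hw1 = (6·56 + 7·18 + 2·42; 2·56 + 0·18 + 5·42; 1·56 + 7·18 + 5·42) = (546, 322, 392)
Hw2 = (6314, 3052, 4760)
w2·Hw2 = 546·6314 + 322·3052 + 392·4760 = 6296108; w2·w2 = 546·546 + 322·322 + 392·392 = 555464
λ ≈ 6296108/555464 = 11.3349

λ ≈ 11.3349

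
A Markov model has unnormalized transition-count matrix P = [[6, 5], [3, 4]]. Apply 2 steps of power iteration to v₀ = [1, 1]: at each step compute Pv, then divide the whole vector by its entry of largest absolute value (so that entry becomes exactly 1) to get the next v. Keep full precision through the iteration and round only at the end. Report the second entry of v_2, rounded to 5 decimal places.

0.60396

Pv0 = (11.000000, 7.000000); divide by 11.000000 → v1 = (1.000000, 0.636364)
Pv1 = (9.181818, 5.545455); divide by 9.181818 → v2 = (1.000000, 0.603960)
Requested entry of v2: 61/101 = 0.60396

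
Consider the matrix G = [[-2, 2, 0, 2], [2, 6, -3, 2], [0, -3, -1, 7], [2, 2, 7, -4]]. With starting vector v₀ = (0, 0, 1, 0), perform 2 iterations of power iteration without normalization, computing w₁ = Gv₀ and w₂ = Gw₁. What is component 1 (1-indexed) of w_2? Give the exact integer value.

w1 = Gv₀ = (0, -3, -1, 7)
w2 = Gw1 = (8, -1, 59, -41)
The requested component of w2 is 8.

8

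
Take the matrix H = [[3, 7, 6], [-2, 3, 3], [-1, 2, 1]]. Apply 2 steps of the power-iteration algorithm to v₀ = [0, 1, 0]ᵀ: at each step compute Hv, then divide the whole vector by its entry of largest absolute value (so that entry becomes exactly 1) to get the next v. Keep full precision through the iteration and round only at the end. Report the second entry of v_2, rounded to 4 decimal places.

0.0185

Hv0 = (7.00000, 3.00000, 2.00000); divide by 7.00000 → v1 = (1.00000, 0.42857, 0.28571)
Hv1 = (7.71429, 0.14286, 0.14286); divide by 7.71429 → v2 = (1.00000, 0.01852, 0.01852)
Requested entry of v2: 1/54 = 0.0185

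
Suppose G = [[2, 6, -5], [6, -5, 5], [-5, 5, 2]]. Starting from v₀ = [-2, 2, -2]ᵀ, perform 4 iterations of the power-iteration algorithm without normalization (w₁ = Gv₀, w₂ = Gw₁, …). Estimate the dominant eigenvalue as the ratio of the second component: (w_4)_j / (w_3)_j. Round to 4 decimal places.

-11.7489

w1 = Gv₀ = (2·(-2) + 6·2 + (-5)·(-2); 6·(-2) + (-5)·2 + 5·(-2); (-5)·(-2) + 5·2 + 2·(-2)) = (18, -32, 16)
w2 = Gw1 = (2·18 + 6·(-32) + (-5)·16; 6·18 + (-5)·(-32) + 5·16; (-5)·18 + 5·(-32) + 2·16) = (-236, 348, -218)
w3 = Gw2 = (2706, -4246, 2484)
w4 = Gw3 = (-32484, 49886, -29792)
Ratio at component: 49886 / -4246 = -11.7489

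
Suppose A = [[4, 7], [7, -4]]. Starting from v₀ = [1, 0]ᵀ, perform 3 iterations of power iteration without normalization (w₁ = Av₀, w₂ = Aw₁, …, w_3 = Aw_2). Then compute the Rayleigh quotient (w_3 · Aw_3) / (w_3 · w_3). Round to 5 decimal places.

w1 = Av₀ = (4·1 + 7·0; 7·1 + (-4)·0) = (4, 7)
w2 = Aw1 = (4·4 + 7·7; 7·4 + (-4)·7) = (65, 0)
w3 = Aw2 = (260, 455)
Aw3 = (4225, 0)
w3·Aw3 = 260·4225 + 455·0 = 1098500; w3·w3 = 260·260 + 455·455 = 274625
λ ≈ 1098500/274625 = 4.00000

λ ≈ 4.00000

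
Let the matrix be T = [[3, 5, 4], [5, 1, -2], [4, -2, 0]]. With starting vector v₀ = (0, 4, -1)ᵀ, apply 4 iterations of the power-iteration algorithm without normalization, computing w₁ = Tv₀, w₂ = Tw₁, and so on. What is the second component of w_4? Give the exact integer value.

w1 = Tv₀ = (3·0 + 5·4 + 4·(-1); 5·0 + 1·4 + (-2)·(-1); 4·0 + (-2)·4 + 0·(-1)) = (16, 6, -8)
w2 = Tw1 = (3·16 + 5·6 + 4·(-8); 5·16 + 1·6 + (-2)·(-8); 4·16 + (-2)·6 + 0·(-8)) = (46, 102, 52)
w3 = Tw2 = (856, 228, -20)
w4 = Tw3 = (3628, 4548, 2968)
The requested component of w4 is 4548.

4548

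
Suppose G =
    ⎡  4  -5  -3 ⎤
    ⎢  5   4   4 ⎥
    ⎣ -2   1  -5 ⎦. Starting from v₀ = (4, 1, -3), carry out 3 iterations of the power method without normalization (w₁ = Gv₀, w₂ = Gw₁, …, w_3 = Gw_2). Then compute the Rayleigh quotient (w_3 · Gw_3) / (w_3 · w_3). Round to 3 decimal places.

λ ≈ 4.517

w1 = Gv₀ = (20, 12, 8)
w2 = Gw1 = (-4, 180, -68)
w3 = Gw2 = (-712, 428, 528)
Gw3 = (-6572, 264, -788)
w3·Gw3 = (-712)·(-6572) + 428·264 + 528·(-788) = 4376192; w3·w3 = (-712)·(-712) + 428·428 + 528·528 = 968912
λ ≈ 4376192/968912 = 4.517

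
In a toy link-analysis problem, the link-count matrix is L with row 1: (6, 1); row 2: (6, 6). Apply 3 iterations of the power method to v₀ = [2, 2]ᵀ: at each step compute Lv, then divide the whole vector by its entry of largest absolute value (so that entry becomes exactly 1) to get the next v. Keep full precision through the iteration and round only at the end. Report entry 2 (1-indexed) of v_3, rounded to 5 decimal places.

1.00000

Lv0 = (14.000000, 24.000000); divide by 24.000000 → v1 = (0.583333, 1.000000)
Lv1 = (4.500000, 9.500000); divide by 9.500000 → v2 = (0.473684, 1.000000)
Lv2 = (3.842105, 8.842105); divide by 8.842105 → v3 = (0.434524, 1.000000)
Requested entry of v3: 2016/2016 = 1.00000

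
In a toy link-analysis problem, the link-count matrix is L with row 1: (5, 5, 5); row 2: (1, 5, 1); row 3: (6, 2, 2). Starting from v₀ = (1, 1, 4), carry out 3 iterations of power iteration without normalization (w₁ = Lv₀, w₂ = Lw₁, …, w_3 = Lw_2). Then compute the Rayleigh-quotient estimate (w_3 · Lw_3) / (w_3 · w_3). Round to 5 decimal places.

w1 = Lv₀ = (30, 10, 16)
w2 = Lw1 = (280, 96, 232)
w3 = Lw2 = (3040, 992, 2336)
Lw3 = (31840, 10336, 24896)
w3·Lw3 = 3040·31840 + 992·10336 + 2336·24896 = 165203968; w3·w3 = 3040·3040 + 992·992 + 2336·2336 = 15682560
λ ≈ 165203968/15682560 = 10.53425

10.53425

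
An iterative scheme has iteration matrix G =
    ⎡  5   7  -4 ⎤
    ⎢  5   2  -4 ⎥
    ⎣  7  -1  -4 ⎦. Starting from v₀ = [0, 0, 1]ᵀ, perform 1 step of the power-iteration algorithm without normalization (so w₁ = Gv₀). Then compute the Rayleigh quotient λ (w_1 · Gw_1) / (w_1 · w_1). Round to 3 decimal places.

w1 = Gv₀ = (5·0 + 7·0 + (-4)·1; 5·0 + 2·0 + (-4)·1; 7·0 + (-1)·0 + (-4)·1) = (-4, -4, -4)
Gw1 = (-32, -12, -8)
w1·Gw1 = (-4)·(-32) + (-4)·(-12) + (-4)·(-8) = 208; w1·w1 = (-4)·(-4) + (-4)·(-4) + (-4)·(-4) = 48
λ ≈ 208/48 = 4.333

4.333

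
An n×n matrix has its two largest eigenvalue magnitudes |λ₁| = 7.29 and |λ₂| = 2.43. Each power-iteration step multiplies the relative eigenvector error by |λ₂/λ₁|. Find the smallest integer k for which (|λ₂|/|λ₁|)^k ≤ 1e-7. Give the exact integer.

15

|λ₂/λ₁| = 2.43/7.29 = 0.33333
Need k ≥ ln(1e-7) / ln(0.33333) = -16.1181 / -1.0986 ≈ 14.671
Smallest integer k satisfying the bound: 15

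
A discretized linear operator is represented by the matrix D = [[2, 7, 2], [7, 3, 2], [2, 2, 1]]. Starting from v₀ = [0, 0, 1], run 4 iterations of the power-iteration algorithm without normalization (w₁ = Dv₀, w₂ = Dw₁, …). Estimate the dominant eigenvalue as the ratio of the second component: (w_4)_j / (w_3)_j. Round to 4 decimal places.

λ ≈ 10.4554

w1 = Dv₀ = (2·0 + 7·0 + 2·1; 7·0 + 3·0 + 2·1; 2·0 + 2·0 + 1·1) = (2, 2, 1)
w2 = Dw1 = (2·2 + 7·2 + 2·1; 7·2 + 3·2 + 2·1; 2·2 + 2·2 + 1·1) = (20, 22, 9)
w3 = Dw2 = (212, 224, 93)
w4 = Dw3 = (2178, 2342, 965)
Ratio at component: 2342 / 224 = 10.4554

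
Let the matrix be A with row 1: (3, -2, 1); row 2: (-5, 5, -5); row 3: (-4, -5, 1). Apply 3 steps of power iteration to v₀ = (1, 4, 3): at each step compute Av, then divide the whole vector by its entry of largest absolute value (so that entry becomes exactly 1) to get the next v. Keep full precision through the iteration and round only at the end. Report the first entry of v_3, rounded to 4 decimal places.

-0.4181

Av0 = (-2.00000, 0.00000, -21.00000); divide by -21.00000 → v1 = (0.09524, 0.00000, 1.00000)
Av1 = (1.28571, -5.47619, 0.61905); divide by -5.47619 → v2 = (-0.23478, 1.00000, -0.11304)
Av2 = (-2.81739, 6.73913, -4.17391); divide by 6.73913 → v3 = (-0.41806, 1.00000, -0.61935)
Requested entry of v3: -324/775 = -0.4181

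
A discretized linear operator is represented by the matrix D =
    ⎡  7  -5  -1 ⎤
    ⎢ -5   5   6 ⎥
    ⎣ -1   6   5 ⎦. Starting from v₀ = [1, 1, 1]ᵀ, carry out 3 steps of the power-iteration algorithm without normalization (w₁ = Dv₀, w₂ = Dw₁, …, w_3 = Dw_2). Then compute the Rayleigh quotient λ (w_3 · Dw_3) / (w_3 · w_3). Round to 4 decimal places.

w1 = Dv₀ = (1, 6, 10)
w2 = Dw1 = (-33, 85, 85)
w3 = Dw2 = (-741, 1100, 968)
Dw3 = (-11655, 15013, 12181)
w3·Dw3 = (-741)·(-11655) + 1100·15013 + 968·12181 = 36941863; w3·w3 = (-741)·(-741) + 1100·1100 + 968·968 = 2696105
λ ≈ 36941863/2696105 = 13.7019

13.7019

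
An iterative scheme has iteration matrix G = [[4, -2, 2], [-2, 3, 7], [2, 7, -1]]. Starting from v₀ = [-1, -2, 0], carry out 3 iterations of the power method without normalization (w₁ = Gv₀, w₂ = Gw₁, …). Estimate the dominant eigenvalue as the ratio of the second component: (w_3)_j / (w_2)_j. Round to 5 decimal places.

w1 = Gv₀ = (0, -4, -16)
w2 = Gw1 = (-24, -124, -12)
w3 = Gw2 = (128, -408, -904)
Ratio at component: -408 / -124 = 3.29032

λ ≈ 3.29032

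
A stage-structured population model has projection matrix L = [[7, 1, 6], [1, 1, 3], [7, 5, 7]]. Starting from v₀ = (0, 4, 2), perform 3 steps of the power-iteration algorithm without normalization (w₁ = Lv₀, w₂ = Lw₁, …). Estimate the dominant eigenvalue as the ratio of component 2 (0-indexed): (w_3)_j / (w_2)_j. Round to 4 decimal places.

14.3050

w1 = Lv₀ = (7·0 + 1·4 + 6·2; 1·0 + 1·4 + 3·2; 7·0 + 5·4 + 7·2) = (16, 10, 34)
w2 = Lw1 = (7·16 + 1·10 + 6·34; 1·16 + 1·10 + 3·34; 7·16 + 5·10 + 7·34) = (326, 128, 400)
w3 = Lw2 = (4810, 1654, 5722)
Ratio at component: 5722 / 400 = 14.3050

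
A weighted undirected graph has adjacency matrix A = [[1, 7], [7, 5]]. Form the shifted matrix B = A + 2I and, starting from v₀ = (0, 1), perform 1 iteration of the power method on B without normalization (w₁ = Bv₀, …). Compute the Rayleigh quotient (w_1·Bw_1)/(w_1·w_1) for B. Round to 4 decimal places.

B = A + 2I has rows (3, 7); (7, 7)
w1 = Bv₀ = (3·0 + 7·1; 7·0 + 7·1) = (7, 7)
Bw1 = (70, 98)
w1·Bw1 = 1176; w1·w1 = 98; μ ≈ 1176/98 = 12.0000

μ ≈ 12.0000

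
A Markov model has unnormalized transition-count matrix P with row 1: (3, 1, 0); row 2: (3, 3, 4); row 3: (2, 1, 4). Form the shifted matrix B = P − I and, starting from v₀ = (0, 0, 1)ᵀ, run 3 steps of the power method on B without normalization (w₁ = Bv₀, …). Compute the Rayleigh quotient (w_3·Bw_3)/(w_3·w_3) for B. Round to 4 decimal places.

B = P − I has rows (2, 1, 0); (3, 2, 4); (2, 1, 3)
w1 = Bv₀ = (0, 4, 3)
w2 = Bw1 = (4, 20, 13)
w3 = Bw2 = (28, 104, 67)
Bw3 = (160, 560, 361)
w3·Bw3 = 86907; w3·w3 = 16089; μ ≈ 86907/16089 = 5.4016

μ ≈ 5.4016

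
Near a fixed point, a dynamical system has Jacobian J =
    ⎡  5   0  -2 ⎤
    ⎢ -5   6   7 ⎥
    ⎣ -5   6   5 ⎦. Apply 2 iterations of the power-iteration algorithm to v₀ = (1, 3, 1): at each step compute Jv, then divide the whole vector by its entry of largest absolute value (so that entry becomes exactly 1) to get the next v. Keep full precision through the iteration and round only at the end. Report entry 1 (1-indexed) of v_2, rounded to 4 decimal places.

-0.0909

Jv0 = (3.00000, 20.00000, 18.00000); divide by 20.00000 → v1 = (0.15000, 1.00000, 0.90000)
Jv1 = (-1.05000, 11.55000, 9.75000); divide by 11.55000 → v2 = (-0.09091, 1.00000, 0.84416)
Requested entry of v2: -21/231 = -0.0909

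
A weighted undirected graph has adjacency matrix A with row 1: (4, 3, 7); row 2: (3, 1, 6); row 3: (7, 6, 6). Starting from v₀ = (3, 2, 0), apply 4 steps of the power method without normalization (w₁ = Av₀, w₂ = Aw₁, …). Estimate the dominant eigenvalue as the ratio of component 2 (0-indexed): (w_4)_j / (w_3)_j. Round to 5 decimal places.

w1 = Av₀ = (4·3 + 3·2 + 7·0; 3·3 + 1·2 + 6·0; 7·3 + 6·2 + 6·0) = (18, 11, 33)
w2 = Aw1 = (4·18 + 3·11 + 7·33; 3·18 + 1·11 + 6·33; 7·18 + 6·11 + 6·33) = (336, 263, 390)
w3 = Aw2 = (4863, 3611, 6270)
w4 = Aw3 = (74175, 55820, 93327)
Ratio at component: 93327 / 6270 = 14.88469

14.88469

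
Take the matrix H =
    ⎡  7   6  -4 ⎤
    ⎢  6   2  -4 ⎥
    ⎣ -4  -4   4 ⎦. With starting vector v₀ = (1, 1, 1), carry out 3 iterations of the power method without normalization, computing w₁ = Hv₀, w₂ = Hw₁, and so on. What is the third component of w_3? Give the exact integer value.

-996

w1 = Hv₀ = (9, 4, -4)
w2 = Hw1 = (103, 78, -68)
w3 = Hw2 = (1461, 1046, -996)
The requested component of w3 is -996.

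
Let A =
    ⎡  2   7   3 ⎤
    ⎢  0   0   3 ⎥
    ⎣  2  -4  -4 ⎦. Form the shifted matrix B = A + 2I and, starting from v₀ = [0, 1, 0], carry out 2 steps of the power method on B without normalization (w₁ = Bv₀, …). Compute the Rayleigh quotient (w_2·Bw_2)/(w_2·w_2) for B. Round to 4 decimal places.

B = A + 2I has rows (4, 7, 3); (0, 2, 3); (2, -4, -2)
w1 = Bv₀ = (4·0 + 7·1 + 3·0; 0·0 + 2·1 + 3·0; 2·0 + (-4)·1 + (-2)·0) = (7, 2, -4)
w2 = Bw1 = (4·7 + 7·2 + 3·(-4); 0·7 + 2·2 + 3·(-4); 2·7 + (-4)·2 + (-2)·(-4)) = (30, -8, 14)
Bw2 = (106, 26, 64)
w2·Bw2 = 3868; w2·w2 = 1160; μ ≈ 3868/1160 = 3.3345

μ ≈ 3.3345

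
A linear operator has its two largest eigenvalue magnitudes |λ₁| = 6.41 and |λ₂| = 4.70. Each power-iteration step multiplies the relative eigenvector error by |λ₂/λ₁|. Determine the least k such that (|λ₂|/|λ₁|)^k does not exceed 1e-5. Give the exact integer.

|λ₂/λ₁| = 4.70/6.41 = 0.73323
Need k ≥ ln(1e-5) / ln(0.73323) = -11.5129 / -0.3103 ≈ 37.103
Smallest integer k satisfying the bound: 38

38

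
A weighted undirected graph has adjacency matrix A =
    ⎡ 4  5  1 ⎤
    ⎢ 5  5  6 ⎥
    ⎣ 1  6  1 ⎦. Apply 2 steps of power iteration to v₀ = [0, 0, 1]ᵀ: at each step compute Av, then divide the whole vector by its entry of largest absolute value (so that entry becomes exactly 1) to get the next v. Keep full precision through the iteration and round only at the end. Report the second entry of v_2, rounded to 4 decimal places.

Av0 = (1.00000, 6.00000, 1.00000); divide by 6.00000 → v1 = (0.16667, 1.00000, 0.16667)
Av1 = (5.83333, 6.83333, 6.33333); divide by 6.83333 → v2 = (0.85366, 1.00000, 0.92683)
Requested entry of v2: 41/41 = 1.0000

1.0000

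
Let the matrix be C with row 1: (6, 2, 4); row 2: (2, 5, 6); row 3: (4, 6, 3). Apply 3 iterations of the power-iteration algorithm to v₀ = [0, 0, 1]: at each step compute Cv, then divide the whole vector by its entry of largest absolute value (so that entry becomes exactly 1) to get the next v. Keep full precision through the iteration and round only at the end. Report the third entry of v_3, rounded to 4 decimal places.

Cv0 = (4.00000, 6.00000, 3.00000); divide by 6.00000 → v1 = (0.66667, 1.00000, 0.50000)
Cv1 = (8.00000, 9.33333, 10.16667); divide by 10.16667 → v2 = (0.78689, 0.91803, 1.00000)
Cv2 = (10.55738, 12.16393, 11.65574); divide by 12.16393 → v3 = (0.86792, 1.00000, 0.95822)
Requested entry of v3: 711/742 = 0.9582

0.9582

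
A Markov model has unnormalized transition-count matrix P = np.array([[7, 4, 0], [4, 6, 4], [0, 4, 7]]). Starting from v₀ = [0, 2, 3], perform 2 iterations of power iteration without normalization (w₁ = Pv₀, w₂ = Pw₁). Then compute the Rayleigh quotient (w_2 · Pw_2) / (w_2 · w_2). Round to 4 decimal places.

11.8960

w1 = Pv₀ = (8, 24, 29)
w2 = Pw1 = (152, 292, 299)
Pw2 = (2232, 3556, 3261)
w2·Pw2 = 152·2232 + 292·3556 + 299·3261 = 2352655; w2·w2 = 152·152 + 292·292 + 299·299 = 197769
λ ≈ 2352655/197769 = 11.8960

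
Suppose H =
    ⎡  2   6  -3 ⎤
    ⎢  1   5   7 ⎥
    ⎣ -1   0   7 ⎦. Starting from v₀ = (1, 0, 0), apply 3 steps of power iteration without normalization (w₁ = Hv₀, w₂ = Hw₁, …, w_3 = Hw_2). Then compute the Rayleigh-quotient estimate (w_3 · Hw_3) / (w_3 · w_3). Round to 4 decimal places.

7.4616

w1 = Hv₀ = (2, 1, -1)
w2 = Hw1 = (13, 0, -9)
w3 = Hw2 = (53, -50, -76)
Hw3 = (34, -729, -585)
w3·Hw3 = 53·34 + (-50)·(-729) + (-76)·(-585) = 82712; w3·w3 = 53·53 + (-50)·(-50) + (-76)·(-76) = 11085
λ ≈ 82712/11085 = 7.4616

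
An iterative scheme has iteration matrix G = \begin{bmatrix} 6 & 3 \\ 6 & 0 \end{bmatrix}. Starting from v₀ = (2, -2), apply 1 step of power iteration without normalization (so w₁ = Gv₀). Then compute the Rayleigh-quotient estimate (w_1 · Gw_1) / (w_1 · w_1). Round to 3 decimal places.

4.800

w1 = Gv₀ = (6·2 + 3·(-2); 6·2 + 0·(-2)) = (6, 12)
Gw1 = (72, 36)
w1·Gw1 = 6·72 + 12·36 = 864; w1·w1 = 6·6 + 12·12 = 180
λ ≈ 864/180 = 4.800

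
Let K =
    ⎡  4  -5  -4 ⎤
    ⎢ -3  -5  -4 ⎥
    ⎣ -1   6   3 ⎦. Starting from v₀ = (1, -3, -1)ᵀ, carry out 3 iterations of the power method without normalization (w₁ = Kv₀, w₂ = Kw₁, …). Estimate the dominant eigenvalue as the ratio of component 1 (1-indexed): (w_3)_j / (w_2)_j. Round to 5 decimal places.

w1 = Kv₀ = (4·1 + (-5)·(-3) + (-4)·(-1); (-3)·1 + (-5)·(-3) + (-4)·(-1); (-1)·1 + 6·(-3) + 3·(-1)) = (23, 16, -22)
w2 = Kw1 = (4·23 + (-5)·16 + (-4)·(-22); (-3)·23 + (-5)·16 + (-4)·(-22); (-1)·23 + 6·16 + 3·(-22)) = (100, -61, 7)
w3 = Kw2 = (677, -23, -445)
Ratio at component: 677 / 100 = 6.77000

λ ≈ 6.77000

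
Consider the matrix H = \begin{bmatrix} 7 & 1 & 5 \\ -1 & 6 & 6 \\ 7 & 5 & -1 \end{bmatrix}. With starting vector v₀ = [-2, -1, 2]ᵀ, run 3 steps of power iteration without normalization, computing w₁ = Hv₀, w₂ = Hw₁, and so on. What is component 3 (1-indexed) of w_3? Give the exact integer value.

w1 = Hv₀ = (7·(-2) + 1·(-1) + 5·2; (-1)·(-2) + 6·(-1) + 6·2; 7·(-2) + 5·(-1) + (-1)·2) = (-5, 8, -21)
w2 = Hw1 = (7·(-5) + 1·8 + 5·(-21); (-1)·(-5) + 6·8 + 6·(-21); 7·(-5) + 5·8 + (-1)·(-21)) = (-132, -73, 26)
w3 = Hw2 = (-867, -150, -1315)
The requested component of w3 is -1315.

-1315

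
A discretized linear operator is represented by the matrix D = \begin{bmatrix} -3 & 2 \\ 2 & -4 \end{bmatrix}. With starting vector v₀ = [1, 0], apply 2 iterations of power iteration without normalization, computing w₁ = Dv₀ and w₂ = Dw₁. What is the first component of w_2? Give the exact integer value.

13

w1 = Dv₀ = (-3, 2)
w2 = Dw1 = (13, -14)
The requested component of w2 is 13.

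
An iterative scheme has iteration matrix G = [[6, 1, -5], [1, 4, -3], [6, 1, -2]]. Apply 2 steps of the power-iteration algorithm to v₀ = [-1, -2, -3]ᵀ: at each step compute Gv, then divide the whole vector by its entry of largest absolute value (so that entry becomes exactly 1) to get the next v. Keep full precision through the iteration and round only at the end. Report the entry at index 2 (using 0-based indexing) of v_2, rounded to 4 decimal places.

Gv0 = (7.00000, 0.00000, -2.00000); divide by 7.00000 → v1 = (1.00000, 0.00000, -0.28571)
Gv1 = (7.42857, 1.85714, 6.57143); divide by 7.42857 → v2 = (1.00000, 0.25000, 0.88462)
Requested entry of v2: 46/52 = 0.8846

0.8846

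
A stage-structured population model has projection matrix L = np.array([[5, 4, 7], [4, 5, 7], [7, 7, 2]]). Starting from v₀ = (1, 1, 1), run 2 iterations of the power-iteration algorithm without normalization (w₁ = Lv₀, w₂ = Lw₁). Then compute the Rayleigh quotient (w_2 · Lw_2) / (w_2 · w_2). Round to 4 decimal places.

w1 = Lv₀ = (5·1 + 4·1 + 7·1; 4·1 + 5·1 + 7·1; 7·1 + 7·1 + 2·1) = (16, 16, 16)
w2 = Lw1 = (5·16 + 4·16 + 7·16; 4·16 + 5·16 + 7·16; 7·16 + 7·16 + 2·16) = (256, 256, 256)
Lw2 = (4096, 4096, 4096)
w2·Lw2 = 256·4096 + 256·4096 + 256·4096 = 3145728; w2·w2 = 256·256 + 256·256 + 256·256 = 196608
λ ≈ 3145728/196608 = 16.0000

16.0000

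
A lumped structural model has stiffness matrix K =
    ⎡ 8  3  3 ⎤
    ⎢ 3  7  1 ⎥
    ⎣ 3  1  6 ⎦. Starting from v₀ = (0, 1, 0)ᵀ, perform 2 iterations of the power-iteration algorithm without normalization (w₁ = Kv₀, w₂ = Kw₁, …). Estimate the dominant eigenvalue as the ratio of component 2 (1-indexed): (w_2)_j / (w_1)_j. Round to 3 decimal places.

8.429

w1 = Kv₀ = (3, 7, 1)
w2 = Kw1 = (48, 59, 22)
Ratio at component: 59 / 7 = 8.429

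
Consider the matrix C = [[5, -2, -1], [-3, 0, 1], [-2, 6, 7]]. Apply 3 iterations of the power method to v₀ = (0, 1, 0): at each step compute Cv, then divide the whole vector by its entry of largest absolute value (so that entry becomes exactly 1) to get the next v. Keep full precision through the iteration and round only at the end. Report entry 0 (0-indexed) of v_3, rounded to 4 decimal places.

-0.3521

Cv0 = (-2.00000, 0.00000, 6.00000); divide by 6.00000 → v1 = (-0.33333, 0.00000, 1.00000)
Cv1 = (-2.66667, 2.00000, 7.66667); divide by 7.66667 → v2 = (-0.34783, 0.26087, 1.00000)
Cv2 = (-3.26087, 2.04348, 9.26087); divide by 9.26087 → v3 = (-0.35211, 0.22066, 1.00000)
Requested entry of v3: -150/426 = -0.3521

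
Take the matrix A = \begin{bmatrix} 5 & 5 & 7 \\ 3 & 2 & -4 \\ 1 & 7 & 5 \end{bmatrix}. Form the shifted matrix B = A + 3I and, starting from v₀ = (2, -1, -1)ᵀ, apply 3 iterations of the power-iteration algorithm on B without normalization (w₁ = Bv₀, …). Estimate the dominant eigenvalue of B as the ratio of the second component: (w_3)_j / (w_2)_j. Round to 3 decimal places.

B = A + 3I has rows (8, 5, 7); (3, 5, -4); (1, 7, 8)
w1 = Bv₀ = (4, 5, -13)
w2 = Bw1 = (-34, 89, -65)
w3 = Bw2 = (-282, 603, 69)
Ratio: 603/89 = 6.775

6.775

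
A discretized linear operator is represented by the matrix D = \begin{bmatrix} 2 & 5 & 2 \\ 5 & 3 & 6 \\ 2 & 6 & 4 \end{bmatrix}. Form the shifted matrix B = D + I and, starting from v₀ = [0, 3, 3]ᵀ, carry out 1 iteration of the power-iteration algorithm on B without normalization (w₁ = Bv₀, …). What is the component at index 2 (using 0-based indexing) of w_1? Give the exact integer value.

33

B = D + I has rows (3, 5, 2); (5, 4, 6); (2, 6, 5)
w1 = Bv₀ = (3·0 + 5·3 + 2·3; 5·0 + 4·3 + 6·3; 2·0 + 6·3 + 5·3) = (21, 30, 33)
Requested component of w1: 33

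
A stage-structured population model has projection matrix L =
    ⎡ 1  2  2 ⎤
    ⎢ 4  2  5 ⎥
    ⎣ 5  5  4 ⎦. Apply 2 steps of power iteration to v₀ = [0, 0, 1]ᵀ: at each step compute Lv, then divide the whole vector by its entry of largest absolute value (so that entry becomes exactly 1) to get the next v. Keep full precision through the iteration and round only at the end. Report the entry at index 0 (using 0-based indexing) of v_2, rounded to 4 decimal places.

Lv0 = (2.00000, 5.00000, 4.00000); divide by 5.00000 → v1 = (0.40000, 1.00000, 0.80000)
Lv1 = (4.00000, 7.60000, 10.20000); divide by 10.20000 → v2 = (0.39216, 0.74510, 1.00000)
Requested entry of v2: 20/51 = 0.3922

0.3922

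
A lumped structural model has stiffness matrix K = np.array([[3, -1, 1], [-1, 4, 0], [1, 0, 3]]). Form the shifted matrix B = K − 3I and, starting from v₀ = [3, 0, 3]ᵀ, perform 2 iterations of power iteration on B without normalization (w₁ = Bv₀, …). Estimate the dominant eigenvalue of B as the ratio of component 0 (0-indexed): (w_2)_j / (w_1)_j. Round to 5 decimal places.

B = K − 3I has rows (0, -1, 1); (-1, 1, 0); (1, 0, 0)
w1 = Bv₀ = (0·3 + (-1)·0 + 1·3; (-1)·3 + 1·0 + 0·3; 1·3 + 0·0 + 0·3) = (3, -3, 3)
w2 = Bw1 = (0·3 + (-1)·(-3) + 1·3; (-1)·3 + 1·(-3) + 0·3; 1·3 + 0·(-3) + 0·3) = (6, -6, 3)
Ratio: 6/3 = 2.00000

μ ≈ 2.00000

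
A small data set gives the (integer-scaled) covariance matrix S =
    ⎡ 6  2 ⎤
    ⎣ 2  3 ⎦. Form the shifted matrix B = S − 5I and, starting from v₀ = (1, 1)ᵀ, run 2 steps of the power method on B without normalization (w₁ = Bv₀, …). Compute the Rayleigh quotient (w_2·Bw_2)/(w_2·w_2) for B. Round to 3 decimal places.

0.200

B = S − 5I has rows (1, 2); (2, -2)
w1 = Bv₀ = (1·1 + 2·1; 2·1 + (-2)·1) = (3, 0)
w2 = Bw1 = (1·3 + 2·0; 2·3 + (-2)·0) = (3, 6)
Bw2 = (15, -6)
w2·Bw2 = 9; w2·w2 = 45; μ ≈ 9/45 = 0.200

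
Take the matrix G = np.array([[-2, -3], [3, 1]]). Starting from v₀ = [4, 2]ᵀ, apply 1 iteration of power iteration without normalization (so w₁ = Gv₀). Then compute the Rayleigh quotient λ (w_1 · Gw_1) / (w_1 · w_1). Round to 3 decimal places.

-0.500

w1 = Gv₀ = ((-2)·4 + (-3)·2; 3·4 + 1·2) = (-14, 14)
Gw1 = (-14, -28)
w1·Gw1 = (-14)·(-14) + 14·(-28) = -196; w1·w1 = (-14)·(-14) + 14·14 = 392
λ ≈ -196/392 = -0.500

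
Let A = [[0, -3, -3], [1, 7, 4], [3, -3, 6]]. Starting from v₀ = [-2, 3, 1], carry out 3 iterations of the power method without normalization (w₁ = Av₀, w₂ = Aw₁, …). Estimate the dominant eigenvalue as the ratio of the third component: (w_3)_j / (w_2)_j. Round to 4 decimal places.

w1 = Av₀ = (0·(-2) + (-3)·3 + (-3)·1; 1·(-2) + 7·3 + 4·1; 3·(-2) + (-3)·3 + 6·1) = (-12, 23, -9)
w2 = Aw1 = (0·(-12) + (-3)·23 + (-3)·(-9); 1·(-12) + 7·23 + 4·(-9); 3·(-12) + (-3)·23 + 6·(-9)) = (-42, 113, -159)
w3 = Aw2 = (138, 113, -1419)
Ratio at component: -1419 / -159 = 8.9245

λ ≈ 8.9245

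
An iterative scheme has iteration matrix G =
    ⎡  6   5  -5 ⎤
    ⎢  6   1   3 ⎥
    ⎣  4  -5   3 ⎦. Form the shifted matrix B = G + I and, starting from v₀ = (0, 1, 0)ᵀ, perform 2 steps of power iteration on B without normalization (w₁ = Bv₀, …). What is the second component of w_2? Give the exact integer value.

B = G + I has rows (7, 5, -5); (6, 2, 3); (4, -5, 4)
w1 = Bv₀ = (5, 2, -5)
w2 = Bw1 = (70, 19, -10)
Requested component of w2: 19

19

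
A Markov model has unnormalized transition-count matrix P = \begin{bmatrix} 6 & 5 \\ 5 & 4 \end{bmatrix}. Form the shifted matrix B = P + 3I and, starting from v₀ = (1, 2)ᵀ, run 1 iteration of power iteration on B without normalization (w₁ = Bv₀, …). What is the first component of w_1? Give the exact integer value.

19

B = P + 3I has rows (9, 5); (5, 7)
w1 = Bv₀ = (9·1 + 5·2; 5·1 + 7·2) = (19, 19)
Requested component of w1: 19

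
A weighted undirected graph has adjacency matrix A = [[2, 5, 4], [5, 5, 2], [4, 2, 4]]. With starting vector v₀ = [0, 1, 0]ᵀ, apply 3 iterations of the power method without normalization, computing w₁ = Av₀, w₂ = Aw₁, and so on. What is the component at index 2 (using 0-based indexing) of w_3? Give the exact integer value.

w1 = Av₀ = (5, 5, 2)
w2 = Aw1 = (43, 54, 38)
w3 = Aw2 = (508, 561, 432)
The requested component of w3 is 432.

432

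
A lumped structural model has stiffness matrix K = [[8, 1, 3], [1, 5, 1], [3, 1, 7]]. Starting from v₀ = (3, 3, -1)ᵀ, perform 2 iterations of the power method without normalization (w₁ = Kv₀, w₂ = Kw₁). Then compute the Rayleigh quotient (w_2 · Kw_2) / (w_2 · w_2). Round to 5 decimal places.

10.43973

w1 = Kv₀ = (8·3 + 1·3 + 3·(-1); 1·3 + 5·3 + 1·(-1); 3·3 + 1·3 + 7·(-1)) = (24, 17, 5)
w2 = Kw1 = (8·24 + 1·17 + 3·5; 1·24 + 5·17 + 1·5; 3·24 + 1·17 + 7·5) = (224, 114, 124)
Kw2 = (2278, 918, 1654)
w2·Kw2 = 224·2278 + 114·918 + 124·1654 = 820020; w2·w2 = 224·224 + 114·114 + 124·124 = 78548
λ ≈ 820020/78548 = 10.43973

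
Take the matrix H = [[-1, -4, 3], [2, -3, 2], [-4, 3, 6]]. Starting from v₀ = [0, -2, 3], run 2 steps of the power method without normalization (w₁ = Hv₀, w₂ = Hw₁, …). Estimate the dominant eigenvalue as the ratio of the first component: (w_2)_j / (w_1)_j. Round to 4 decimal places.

λ ≈ -1.7059

w1 = Hv₀ = ((-1)·0 + (-4)·(-2) + 3·3; 2·0 + (-3)·(-2) + 2·3; (-4)·0 + 3·(-2) + 6·3) = (17, 12, 12)
w2 = Hw1 = ((-1)·17 + (-4)·12 + 3·12; 2·17 + (-3)·12 + 2·12; (-4)·17 + 3·12 + 6·12) = (-29, 22, 40)
Ratio at component: -29 / 17 = -1.7059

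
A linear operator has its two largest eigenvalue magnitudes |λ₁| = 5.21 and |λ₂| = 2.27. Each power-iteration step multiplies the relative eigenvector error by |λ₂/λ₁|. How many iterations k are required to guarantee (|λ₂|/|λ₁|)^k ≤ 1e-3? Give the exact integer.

|λ₂/λ₁| = 2.27/5.21 = 0.43570
Need k ≥ ln(1e-3) / ln(0.43570) = -6.9078 / -0.8308 ≈ 8.315
Smallest integer k satisfying the bound: 9

9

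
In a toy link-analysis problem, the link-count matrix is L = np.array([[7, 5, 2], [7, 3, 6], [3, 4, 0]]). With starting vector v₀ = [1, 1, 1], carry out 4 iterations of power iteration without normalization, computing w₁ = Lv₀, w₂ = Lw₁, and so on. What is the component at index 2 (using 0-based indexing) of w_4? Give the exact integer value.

17664

w1 = Lv₀ = (7·1 + 5·1 + 2·1; 7·1 + 3·1 + 6·1; 3·1 + 4·1 + 0·1) = (14, 16, 7)
w2 = Lw1 = (7·14 + 5·16 + 2·7; 7·14 + 3·16 + 6·7; 3·14 + 4·16 + 0·7) = (192, 188, 106)
w3 = Lw2 = (2496, 2544, 1328)
w4 = Lw3 = (32848, 33072, 17664)
The requested component of w4 is 17664.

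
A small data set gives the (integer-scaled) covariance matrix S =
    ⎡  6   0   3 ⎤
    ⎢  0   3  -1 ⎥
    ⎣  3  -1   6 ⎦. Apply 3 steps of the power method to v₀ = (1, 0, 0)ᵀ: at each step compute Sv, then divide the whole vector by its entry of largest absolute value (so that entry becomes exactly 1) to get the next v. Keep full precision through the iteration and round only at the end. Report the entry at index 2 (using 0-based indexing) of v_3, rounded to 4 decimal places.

Sv0 = (6.00000, 0.00000, 3.00000); divide by 6.00000 → v1 = (1.00000, 0.00000, 0.50000)
Sv1 = (7.50000, -0.50000, 6.00000); divide by 7.50000 → v2 = (1.00000, -0.06667, 0.80000)
Sv2 = (8.40000, -1.00000, 7.86667); divide by 8.40000 → v3 = (1.00000, -0.11905, 0.93651)
Requested entry of v3: 354/378 = 0.9365

0.9365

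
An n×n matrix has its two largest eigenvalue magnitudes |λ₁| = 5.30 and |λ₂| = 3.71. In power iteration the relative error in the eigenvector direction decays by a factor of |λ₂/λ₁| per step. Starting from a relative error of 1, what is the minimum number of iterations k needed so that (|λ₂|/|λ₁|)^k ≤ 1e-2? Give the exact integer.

13

|λ₂/λ₁| = 3.71/5.30 = 0.70000
Need k ≥ ln(1e-2) / ln(0.70000) = -4.6052 / -0.3567 ≈ 12.911
Smallest integer k satisfying the bound: 13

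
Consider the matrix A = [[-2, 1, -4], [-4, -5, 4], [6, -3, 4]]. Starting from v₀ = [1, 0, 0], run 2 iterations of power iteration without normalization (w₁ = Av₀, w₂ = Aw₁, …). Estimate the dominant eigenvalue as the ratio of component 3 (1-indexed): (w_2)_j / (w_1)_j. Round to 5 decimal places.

λ ≈ 4.00000

w1 = Av₀ = (-2, -4, 6)
w2 = Aw1 = (-24, 52, 24)
Ratio at component: 24 / 6 = 4.00000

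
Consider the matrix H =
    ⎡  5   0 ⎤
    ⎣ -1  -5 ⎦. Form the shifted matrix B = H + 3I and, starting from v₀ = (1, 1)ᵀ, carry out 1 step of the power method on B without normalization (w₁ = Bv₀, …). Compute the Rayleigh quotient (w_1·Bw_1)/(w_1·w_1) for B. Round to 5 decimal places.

7.09589

B = H + 3I has rows (8, 0); (-1, -2)
w1 = Bv₀ = (8·1 + 0·1; (-1)·1 + (-2)·1) = (8, -3)
Bw1 = (64, -2)
w1·Bw1 = 518; w1·w1 = 73; μ ≈ 518/73 = 7.09589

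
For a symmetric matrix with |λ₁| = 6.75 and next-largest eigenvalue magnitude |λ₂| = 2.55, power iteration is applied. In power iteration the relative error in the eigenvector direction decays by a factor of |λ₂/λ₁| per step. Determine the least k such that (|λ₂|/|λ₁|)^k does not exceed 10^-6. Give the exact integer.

|λ₂/λ₁| = 2.55/6.75 = 0.37778
Need k ≥ ln(10^-6) / ln(0.37778) = -13.8155 / -0.9734 ≈ 14.192
Smallest integer k satisfying the bound: 15

15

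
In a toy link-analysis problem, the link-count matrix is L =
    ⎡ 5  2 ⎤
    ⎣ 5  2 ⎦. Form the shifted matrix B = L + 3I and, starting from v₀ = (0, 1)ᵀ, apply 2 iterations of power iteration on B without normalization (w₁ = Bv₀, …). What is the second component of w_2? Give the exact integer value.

35

B = L + 3I has rows (8, 2); (5, 5)
w1 = Bv₀ = (2, 5)
w2 = Bw1 = (26, 35)
Requested component of w2: 35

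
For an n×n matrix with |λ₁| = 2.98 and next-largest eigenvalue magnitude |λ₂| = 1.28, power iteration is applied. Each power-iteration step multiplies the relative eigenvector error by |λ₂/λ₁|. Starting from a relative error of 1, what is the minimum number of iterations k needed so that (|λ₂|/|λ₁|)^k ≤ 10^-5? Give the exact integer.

14

|λ₂/λ₁| = 1.28/2.98 = 0.42953
Need k ≥ ln(10^-5) / ln(0.42953) = -11.5129 / -0.8451 ≈ 13.624
Smallest integer k satisfying the bound: 14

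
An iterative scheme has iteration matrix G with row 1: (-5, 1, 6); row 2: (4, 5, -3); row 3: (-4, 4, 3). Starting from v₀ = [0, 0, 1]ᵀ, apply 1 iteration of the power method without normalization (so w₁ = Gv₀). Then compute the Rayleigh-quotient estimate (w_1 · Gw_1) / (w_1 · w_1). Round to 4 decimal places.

w1 = Gv₀ = ((-5)·0 + 1·0 + 6·1; 4·0 + 5·0 + (-3)·1; (-4)·0 + 4·0 + 3·1) = (6, -3, 3)
Gw1 = (-15, 0, -27)
w1·Gw1 = 6·(-15) + (-3)·0 + 3·(-27) = -171; w1·w1 = 6·6 + (-3)·(-3) + 3·3 = 54
λ ≈ -171/54 = -3.1667

λ ≈ -3.1667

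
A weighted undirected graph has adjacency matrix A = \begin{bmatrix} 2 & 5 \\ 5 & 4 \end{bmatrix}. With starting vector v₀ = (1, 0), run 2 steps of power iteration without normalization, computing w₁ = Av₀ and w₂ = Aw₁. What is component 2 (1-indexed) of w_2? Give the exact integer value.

w1 = Av₀ = (2·1 + 5·0; 5·1 + 4·0) = (2, 5)
w2 = Aw1 = (2·2 + 5·5; 5·2 + 4·5) = (29, 30)
The requested component of w2 is 30.

30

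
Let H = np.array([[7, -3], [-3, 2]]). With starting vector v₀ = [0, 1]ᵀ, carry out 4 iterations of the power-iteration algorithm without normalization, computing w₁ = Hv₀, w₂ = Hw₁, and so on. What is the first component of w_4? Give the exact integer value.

-1917

w1 = Hv₀ = (-3, 2)
w2 = Hw1 = (-27, 13)
w3 = Hw2 = (-228, 107)
w4 = Hw3 = (-1917, 898)
The requested component of w4 is -1917.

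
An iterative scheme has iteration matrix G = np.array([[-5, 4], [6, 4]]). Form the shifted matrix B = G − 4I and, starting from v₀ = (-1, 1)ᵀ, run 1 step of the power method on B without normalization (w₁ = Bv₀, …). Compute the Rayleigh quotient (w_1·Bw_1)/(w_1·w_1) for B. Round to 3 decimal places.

-11.224

B = G − 4I has rows (-9, 4); (6, 0)
w1 = Bv₀ = ((-9)·(-1) + 4·1; 6·(-1) + 0·1) = (13, -6)
Bw1 = (-141, 78)
w1·Bw1 = -2301; w1·w1 = 205; μ ≈ -2301/205 = -11.224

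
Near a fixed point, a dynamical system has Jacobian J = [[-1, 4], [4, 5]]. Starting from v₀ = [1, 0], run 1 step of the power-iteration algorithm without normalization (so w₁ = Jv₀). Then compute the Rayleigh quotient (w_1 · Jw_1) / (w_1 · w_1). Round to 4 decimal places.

λ ≈ 2.7647

w1 = Jv₀ = (-1, 4)
Jw1 = (17, 16)
w1·Jw1 = (-1)·17 + 4·16 = 47; w1·w1 = (-1)·(-1) + 4·4 = 17
λ ≈ 47/17 = 2.7647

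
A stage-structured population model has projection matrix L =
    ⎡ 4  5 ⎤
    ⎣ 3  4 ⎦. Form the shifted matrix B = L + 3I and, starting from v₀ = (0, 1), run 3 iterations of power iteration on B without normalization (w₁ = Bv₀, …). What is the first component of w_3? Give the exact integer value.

B = L + 3I has rows (7, 5); (3, 7)
w1 = Bv₀ = (5, 7)
w2 = Bw1 = (70, 64)
w3 = Bw2 = (810, 658)
Requested component of w3: 810

810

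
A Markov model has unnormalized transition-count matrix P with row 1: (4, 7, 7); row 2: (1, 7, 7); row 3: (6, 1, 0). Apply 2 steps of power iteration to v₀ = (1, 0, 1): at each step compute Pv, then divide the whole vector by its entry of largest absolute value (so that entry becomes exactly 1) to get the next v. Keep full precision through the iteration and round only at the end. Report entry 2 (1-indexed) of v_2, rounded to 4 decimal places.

Pv0 = (11.00000, 8.00000, 6.00000); divide by 11.00000 → v1 = (1.00000, 0.72727, 0.54545)
Pv1 = (12.90909, 9.90909, 6.72727); divide by 12.90909 → v2 = (1.00000, 0.76761, 0.52113)
Requested entry of v2: 109/142 = 0.7676

0.7676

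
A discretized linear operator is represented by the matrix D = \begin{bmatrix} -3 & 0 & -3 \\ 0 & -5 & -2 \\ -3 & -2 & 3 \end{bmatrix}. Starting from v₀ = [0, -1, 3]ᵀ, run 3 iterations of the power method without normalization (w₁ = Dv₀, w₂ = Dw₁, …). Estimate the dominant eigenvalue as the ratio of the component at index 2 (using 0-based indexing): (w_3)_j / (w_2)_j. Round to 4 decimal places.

w1 = Dv₀ = ((-3)·0 + 0·(-1) + (-3)·3; 0·0 + (-5)·(-1) + (-2)·3; (-3)·0 + (-2)·(-1) + 3·3) = (-9, -1, 11)
w2 = Dw1 = ((-3)·(-9) + 0·(-1) + (-3)·11; 0·(-9) + (-5)·(-1) + (-2)·11; (-3)·(-9) + (-2)·(-1) + 3·11) = (-6, -17, 62)
w3 = Dw2 = (-168, -39, 238)
Ratio at component: 238 / 62 = 3.8387

λ ≈ 3.8387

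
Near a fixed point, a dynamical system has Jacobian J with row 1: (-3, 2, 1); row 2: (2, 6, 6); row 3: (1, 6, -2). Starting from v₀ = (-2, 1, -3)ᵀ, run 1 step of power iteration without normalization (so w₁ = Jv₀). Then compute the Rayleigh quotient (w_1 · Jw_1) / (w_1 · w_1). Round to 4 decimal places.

w1 = Jv₀ = (5, -16, 10)
Jw1 = (-37, -26, -111)
w1·Jw1 = 5·(-37) + (-16)·(-26) + 10·(-111) = -879; w1·w1 = 5·5 + (-16)·(-16) + 10·10 = 381
λ ≈ -879/381 = -2.3071

-2.3071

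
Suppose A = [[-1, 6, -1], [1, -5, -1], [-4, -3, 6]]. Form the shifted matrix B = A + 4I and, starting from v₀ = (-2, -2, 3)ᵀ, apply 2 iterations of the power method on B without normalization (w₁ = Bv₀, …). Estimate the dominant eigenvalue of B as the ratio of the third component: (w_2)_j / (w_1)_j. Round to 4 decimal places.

B = A + 4I has rows (3, 6, -1); (1, -1, -1); (-4, -3, 10)
w1 = Bv₀ = (-21, -3, 44)
w2 = Bw1 = (-125, -62, 533)
Ratio: 533/44 = 12.1136

μ ≈ 12.1136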